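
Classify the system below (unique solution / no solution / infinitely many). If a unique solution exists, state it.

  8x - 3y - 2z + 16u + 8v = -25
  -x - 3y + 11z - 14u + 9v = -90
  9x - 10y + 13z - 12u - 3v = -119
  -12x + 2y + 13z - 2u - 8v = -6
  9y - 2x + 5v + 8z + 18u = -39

x = -5, y = -1, z = -6, u = 1, v = -2

Row-reduce the augmented matrix:
R1 ← R1 / (8).
R2 ← R2 + 1·R1.
R3 ← R3 − 9·R1.
R4 ← R4 + 12·R1.
R5 ← R5 + 2·R1.
R2 ← R2 / (-27/8).
R1 ← R1 + 3/8·R2.
R3 ← R3 + 53/8·R2.
R4 ← R4 + 5/2·R2.
R5 ← R5 − 33/4·R2.
R3 ← R3 / (-158/27).
R1 ← R1 + 13/9·R3.
R2 ← R2 + 86/27·R3.
R4 ← R4 − 55/27·R3.
R5 ← R5 − 304/9·R3.
R4 ← R4 / (2263/79).
R1 ← R1 − 389/79·R4.
R2 ← R2 − 558/79·R4.
R3 ← R3 − 87/79·R4.
R5 ← R5 + 3518/79·R4.
R5 ← R5 / (-392721/2263).
R1 ← R1 − 23025/2263·R5.
R2 ← R2 − 1300/73·R5.
R3 ← R3 − 13486/2263·R5.
R4 ← R4 + 1139/2263·R5.
Reading off the reduced rows gives x = -5, y = -1, z = -6, u = 1, v = -2.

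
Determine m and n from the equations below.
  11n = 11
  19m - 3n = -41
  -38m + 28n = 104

Row-reduce the augmented matrix:
Swap R1 and R2.
R1 ← R1 / (19).
R3 ← R3 + 38·R1.
R2 ← R2 / (11).
R1 ← R1 + 3/19·R2.
R3 ← R3 − 22·R2.
R3 reduces to 0 = 0, so the extra equation is consistent.
Reading off the reduced rows gives m = -2, n = 1.

m = -2, n = 1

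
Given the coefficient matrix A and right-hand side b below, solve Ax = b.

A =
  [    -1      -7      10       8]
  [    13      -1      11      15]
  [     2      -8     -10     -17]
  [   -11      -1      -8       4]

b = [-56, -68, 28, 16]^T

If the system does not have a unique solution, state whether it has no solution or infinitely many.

x_1 = -1, x_2 = 3, x_3 = -2, x_4 = -2

Row-reduce the augmented matrix:
R1 ← R1 / (-1).
R2 ← R2 − 13·R1.
R3 ← R3 − 2·R1.
R4 ← R4 + 11·R1.
R2 ← R2 / (-92).
R1 ← R1 − 7·R2.
R3 ← R3 + 22·R2.
R4 ← R4 − 76·R2.
R3 ← R3 / (-1091/46).
R1 ← R1 − 67/92·R3.
R2 ← R2 + 141/92·R3.
R4 ← R4 + 35/23·R3.
R4 ← R4 / (17668/1091).
R1 ← R1 − 327/2182·R4.
R2 ← R2 − 1331/2182·R4.
R3 ← R3 − 1355/1091·R4.
Reading off the reduced rows gives x_1 = -1, x_2 = 3, x_3 = -2, x_4 = -2.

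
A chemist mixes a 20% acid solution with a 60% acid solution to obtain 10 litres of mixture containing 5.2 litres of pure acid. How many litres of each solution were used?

litres of solution A: 2, litres of solution B: 8

Let a = litres of solution A, b = litres of solution B.
  a + b = 10
  (1/5)a + (3/5)b = 26/5
Row-reduce the augmented matrix:
R2 ← R2 − 1/5·R1.
R2 ← R2 / (2/5).
R1 ← R1 − 1·R2.
Reading off the reduced rows gives a = 2, b = 8.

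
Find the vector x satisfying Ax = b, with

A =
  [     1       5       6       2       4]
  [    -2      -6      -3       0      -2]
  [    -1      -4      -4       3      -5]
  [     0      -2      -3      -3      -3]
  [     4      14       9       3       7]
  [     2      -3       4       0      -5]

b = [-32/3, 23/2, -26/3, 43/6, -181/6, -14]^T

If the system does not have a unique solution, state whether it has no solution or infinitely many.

Row-reduce the augmented matrix:
R2 ← R2 + 2·R1.
R3 ← R3 + 1·R1.
R5 ← R5 − 4·R1.
R6 ← R6 − 2·R1.
R2 ← R2 / (4).
R1 ← R1 − 5·R2.
R3 ← R3 − 1·R2.
R4 ← R4 + 2·R2.
R5 ← R5 + 6·R2.
R6 ← R6 + 13·R2.
R3 ← R3 / (-1/4).
R1 ← R1 + 21/4·R3.
R2 ← R2 − 9/4·R3.
R4 ← R4 − 3/2·R3.
R5 ← R5 + 3/2·R3.
R6 ← R6 − 85/4·R3.
R4 ← R4 / (23).
R1 ← R1 + 87·R4.
R2 ← R2 − 37·R4.
R3 ← R3 + 16·R4.
R5 ← R5 + 23·R4.
R6 ← R6 − 349·R4.
Swap R5 and R6.
R5 ← R5 / (497/23).
R1 ← R1 + 178/23·R5.
R2 ← R2 − 72/23·R5.
R3 ← R3 + 10/23·R5.
R4 ← R4 + 15/23·R5.
R6 reduces to 0 = 0, so the extra equation is consistent.
Reading off the reduced rows gives x_1 = -3, x_2 = -4/3, x_3 = -1/2, x_4 = -3, x_5 = 2.

x_1 = -3, x_2 = -4/3, x_3 = -1/2, x_4 = -3, x_5 = 2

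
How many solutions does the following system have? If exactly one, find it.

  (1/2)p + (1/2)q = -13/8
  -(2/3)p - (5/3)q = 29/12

p = -3, q = -1/4

Row-reduce the augmented matrix:
R1 ← R1 / (1/2).
R2 ← R2 + 2/3·R1.
R2 ← R2 / (-1).
R1 ← R1 − 1·R2.
Reading off the reduced rows gives p = -3, q = -1/4.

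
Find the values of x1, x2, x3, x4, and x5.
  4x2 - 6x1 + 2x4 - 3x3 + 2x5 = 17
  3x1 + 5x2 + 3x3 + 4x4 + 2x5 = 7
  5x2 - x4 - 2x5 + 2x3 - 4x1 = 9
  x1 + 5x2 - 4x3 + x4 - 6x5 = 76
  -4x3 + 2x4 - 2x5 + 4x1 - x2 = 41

x1 = 1, x2 = 3, x3 = -5, x4 = 4, x5 = -6

Row-reduce the augmented matrix:
R1 ← R1 / (-6).
R2 ← R2 − 3·R1.
R3 ← R3 + 4·R1.
R4 ← R4 − 1·R1.
R5 ← R5 − 4·R1.
R2 ← R2 / (7).
R1 ← R1 + 2/3·R2.
R3 ← R3 − 7/3·R2.
R4 ← R4 − 17/3·R2.
R5 ← R5 − 5/3·R2.
R3 ← R3 / (7/2).
R1 ← R1 − 9/14·R3.
R2 ← R2 − 3/14·R3.
R4 ← R4 + 40/7·R3.
R5 ← R5 + 89/14·R3.
R4 ← R4 / (-453/49).
R1 ← R1 − 43/49·R4.
R2 ← R2 − 47/49·R4.
R3 ← R3 + 8/7·R4.
R5 ← R5 + 251/49·R4.
R5 ← R5 / (-1150/1359).
R1 ← R1 + 940/1359·R5.
R2 ← R2 + 1196/1359·R5.
R3 ← R3 − 866/1359·R5.
R4 ← R4 − 2230/1359·R5.
Reading off the reduced rows gives x1 = 1, x2 = 3, x3 = -5, x4 = 4, x5 = -6.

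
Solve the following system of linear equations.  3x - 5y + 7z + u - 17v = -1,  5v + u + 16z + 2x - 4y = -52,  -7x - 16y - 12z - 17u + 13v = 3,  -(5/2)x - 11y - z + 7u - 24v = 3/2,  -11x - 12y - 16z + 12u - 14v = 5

Row-reduce:
R1 ← R1 / (3).
R2 ← R2 − 2·R1.
R3 ← R3 + 7·R1.
R4 ← R4 + 5/2·R1.
R5 ← R5 + 11·R1.
R2 ← R2 / (-2/3).
R1 ← R1 + 5/3·R2.
R3 ← R3 + 83/3·R2.
R4 ← R4 + 91/6·R2.
R5 ← R5 + 91/3·R2.
R3 ← R3 / (-466).
R1 ← R1 + 26·R3.
R2 ← R2 + 17·R3.
R4 ← R4 + 253·R3.
R5 ← R5 + 506·R3.
R4 ← R4 / (7327/466).
R1 ← R1 − 254/233·R4.
R2 ← R2 − 503/932·R4.
R3 ← R3 − 57/932·R4.
R5 ← R5 − 7327/233·R4.
Rank is 4 with 5 unknowns, leaving v free.

infinitely many solutions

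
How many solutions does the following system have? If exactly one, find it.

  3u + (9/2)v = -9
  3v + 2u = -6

Row-reduce:
R1 ← R1 / (3).
R2 ← R2 − 2·R1.
Rank is 1 with 2 unknowns, leaving v free.

infinitely many solutions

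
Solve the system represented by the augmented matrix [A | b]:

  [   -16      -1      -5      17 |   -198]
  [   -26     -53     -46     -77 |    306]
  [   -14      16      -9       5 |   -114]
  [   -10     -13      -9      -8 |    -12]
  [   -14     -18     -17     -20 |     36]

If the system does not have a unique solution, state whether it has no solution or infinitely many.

x_1 = 6, x_2 = 0, x_3 = 0, x_4 = -6

Row-reduce the augmented matrix:
R1 ← R1 / (-16).
R2 ← R2 + 26·R1.
R3 ← R3 + 14·R1.
R4 ← R4 + 10·R1.
R5 ← R5 + 14·R1.
R2 ← R2 / (-411/8).
R1 ← R1 − 1/16·R2.
R3 ← R3 − 135/8·R2.
R4 ← R4 + 99/8·R2.
R5 ← R5 + 137/8·R2.
R3 ← R3 / (-2338/137).
R1 ← R1 − 73/274·R3.
R2 ← R2 − 101/137·R3.
R4 ← R4 − 445/137·R3.
R4 ← R4 / (-4311/2338).
R1 ← R1 + 8793/4676·R4.
R2 ← R2 − 293/2338·R4.
R3 ← R3 − 6061/2338·R4.
R5 reduces to 0 = 0, so the extra equation is consistent.
Reading off the reduced rows gives x_1 = 6, x_2 = 0, x_3 = 0, x_4 = -6.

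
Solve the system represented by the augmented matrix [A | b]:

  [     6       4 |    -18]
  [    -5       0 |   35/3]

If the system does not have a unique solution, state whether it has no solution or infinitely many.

x_1 = -7/3, x_2 = -1

Row-reduce the augmented matrix:
R1 ← R1 / (6).
R2 ← R2 + 5·R1.
R2 ← R2 / (10/3).
R1 ← R1 − 2/3·R2.
Reading off the reduced rows gives x_1 = -7/3, x_2 = -1.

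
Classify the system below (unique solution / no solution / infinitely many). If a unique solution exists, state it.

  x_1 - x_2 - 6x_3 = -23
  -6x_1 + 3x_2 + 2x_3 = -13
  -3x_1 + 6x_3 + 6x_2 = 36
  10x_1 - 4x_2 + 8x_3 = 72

Row-reduce the augmented matrix:
R2 ← R2 + 6·R1.
R3 ← R3 + 3·R1.
R4 ← R4 − 10·R1.
R2 ← R2 / (-3).
R1 ← R1 + 1·R2.
R3 ← R3 − 3·R2.
R4 ← R4 − 6·R2.
R3 ← R3 / (-46).
R1 ← R1 − 16/3·R3.
R2 ← R2 − 34/3·R3.
R4 reduces to 0 = 0, so the extra equation is consistent.
Reading off the reduced rows gives x_1 = 6, x_2 = 5, x_3 = 4.

x_1 = 6, x_2 = 5, x_3 = 4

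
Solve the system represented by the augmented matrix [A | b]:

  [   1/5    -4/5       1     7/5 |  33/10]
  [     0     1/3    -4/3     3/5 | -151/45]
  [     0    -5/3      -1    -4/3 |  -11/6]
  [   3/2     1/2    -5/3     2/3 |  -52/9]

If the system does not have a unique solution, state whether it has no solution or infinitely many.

x_1 = -1, x_2 = -2/3, x_3 = 5/2, x_4 = 1/3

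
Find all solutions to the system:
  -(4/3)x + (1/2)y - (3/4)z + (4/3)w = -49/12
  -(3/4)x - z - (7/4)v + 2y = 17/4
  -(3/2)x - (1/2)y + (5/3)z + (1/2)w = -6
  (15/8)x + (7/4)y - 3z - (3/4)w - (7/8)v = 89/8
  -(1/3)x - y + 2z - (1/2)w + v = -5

infinitely many solutions

Row-reduce:
R1 ← R1 / (-4/3).
R2 ← R2 + 3/4·R1.
R3 ← R3 + 3/2·R1.
R4 ← R4 − 15/8·R1.
R5 ← R5 + 1/3·R1.
R2 ← R2 / (55/32).
R1 ← R1 + 3/8·R2.
R3 ← R3 + 17/16·R2.
R4 ← R4 − 157/64·R2.
R5 ← R5 + 9/8·R2.
R3 ← R3 / (1421/660).
R1 ← R1 − 24/55·R3.
R2 ← R2 + 37/110·R3.
R4 ← R4 + 1421/440·R3.
R5 ← R5 − 199/110·R3.
Swap R4 and R5.
R4 ← R4 / (-115/1218).
R1 ← R1 + 176/203·R4.
R2 ← R2 + 135/203·R4.
R3 ← R3 + 138/203·R4.
Rank is 4 with 5 unknowns, leaving v free.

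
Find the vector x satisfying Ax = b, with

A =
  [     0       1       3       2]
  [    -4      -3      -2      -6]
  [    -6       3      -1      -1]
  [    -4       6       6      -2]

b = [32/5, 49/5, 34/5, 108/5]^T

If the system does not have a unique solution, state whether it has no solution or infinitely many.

x_1 = -2, x_2 = -1, x_3 = 3, x_4 = -4/5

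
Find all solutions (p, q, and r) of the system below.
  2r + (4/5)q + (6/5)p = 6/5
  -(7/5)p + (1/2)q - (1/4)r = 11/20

Row-reduce:
R1 ← R1 / (6/5).
R2 ← R2 + 7/5·R1.
R2 ← R2 / (43/30).
R1 ← R1 − 2/3·R2.
Rank is 2 with 3 unknowns, leaving r free.

infinitely many solutions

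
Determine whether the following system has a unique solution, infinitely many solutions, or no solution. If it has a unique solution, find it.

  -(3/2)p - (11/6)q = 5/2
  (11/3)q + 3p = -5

infinitely many solutions

Row-reduce:
R1 ← R1 / (-3/2).
R2 ← R2 − 3·R1.
Rank is 1 with 2 unknowns, leaving q free.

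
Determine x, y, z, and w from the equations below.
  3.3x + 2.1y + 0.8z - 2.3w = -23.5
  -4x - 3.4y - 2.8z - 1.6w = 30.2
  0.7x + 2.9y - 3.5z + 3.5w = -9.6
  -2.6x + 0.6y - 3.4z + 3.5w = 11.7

Row-reduce the augmented matrix:
R1 ← R1 / (33/10).
R2 ← R2 + 4·R1.
R3 ← R3 − 7/10·R1.
R4 ← R4 + 13/5·R1.
R2 ← R2 / (-47/55).
R1 ← R1 − 7/11·R2.
R3 ← R3 − 27/11·R2.
R4 ← R4 − 124/55·R2.
R3 ← R3 / (-12587/1410).
R1 ← R1 + 158/141·R3.
R2 ← R2 − 302/141·R3.
R4 ← R4 + 5357/705·R3.
R4 ← R4 / (-321609/125870).
R1 ← R1 + 36289/12587·R4.
R2 ← R2 − 38612/12587·R4.
R3 ← R3 − 12148/12587·R4.
Reading off the reduced rows gives x = -3, y = -5, z = -1, w = 1.

x = -3, y = -5, z = -1, w = 1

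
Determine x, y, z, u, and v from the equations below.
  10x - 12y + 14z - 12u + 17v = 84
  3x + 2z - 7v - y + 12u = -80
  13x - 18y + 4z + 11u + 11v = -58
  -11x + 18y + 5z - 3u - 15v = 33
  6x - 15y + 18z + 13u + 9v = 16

x = -6, y = 2, z = 3, u = -2, v = 6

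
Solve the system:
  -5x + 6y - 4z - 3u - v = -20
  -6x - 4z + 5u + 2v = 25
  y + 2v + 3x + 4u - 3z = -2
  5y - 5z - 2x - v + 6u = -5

Row-reduce:
R1 ← R1 / (-5).
R2 ← R2 + 6·R1.
R3 ← R3 − 3·R1.
R4 ← R4 + 2·R1.
R2 ← R2 / (-36/5).
R1 ← R1 + 6/5·R2.
R3 ← R3 − 23/5·R2.
R4 ← R4 − 13/5·R2.
R3 ← R3 / (-44/9).
R1 ← R1 − 2/3·R3.
R2 ← R2 + 1/9·R3.
R4 ← R4 + 28/9·R3.
R4 ← R4 / (119/22).
R1 ← R1 − 19/88·R4.
R2 ← R2 + 241/176·R4.
R3 ← R3 + 277/176·R4.
Rank is 4 with 5 unknowns, leaving v free.

infinitely many solutions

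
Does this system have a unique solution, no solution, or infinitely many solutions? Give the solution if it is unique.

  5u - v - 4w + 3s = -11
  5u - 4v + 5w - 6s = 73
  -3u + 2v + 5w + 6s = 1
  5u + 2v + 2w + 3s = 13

Row-reduce the augmented matrix:
R1 ← R1 / (5).
R2 ← R2 − 5·R1.
R3 ← R3 + 3·R1.
R4 ← R4 − 5·R1.
R2 ← R2 / (-3).
R1 ← R1 + 1/5·R2.
R3 ← R3 − 7/5·R2.
R4 ← R4 − 3·R2.
R3 ← R3 / (34/5).
R1 ← R1 + 7/5·R3.
R2 ← R2 + 3·R3.
R4 ← R4 − 15·R3.
R4 ← R4 / (-288/17).
R1 ← R1 − 33/17·R4.
R2 ← R2 − 78/17·R4.
R3 ← R3 − 9/17·R4.
Reading off the reduced rows gives u = 3, v = -4, w = 6, s = -2.

u = 3, v = -4, w = 6, s = -2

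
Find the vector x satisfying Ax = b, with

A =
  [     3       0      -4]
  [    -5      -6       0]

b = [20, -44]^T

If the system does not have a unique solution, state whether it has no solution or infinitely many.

infinitely many solutions

Row-reduce:
R1 ← R1 / (3).
R2 ← R2 + 5·R1.
R2 ← R2 / (-6).
Rank is 2 with 3 unknowns, leaving x_3 free.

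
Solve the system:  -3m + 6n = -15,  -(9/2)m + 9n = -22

no solution

Row-reduce:
R1 ← R1 / (-3).
R2 ← R2 + 9/2·R1.
Row 2 reduces to 0 = 1/2, a contradiction. The system is inconsistent.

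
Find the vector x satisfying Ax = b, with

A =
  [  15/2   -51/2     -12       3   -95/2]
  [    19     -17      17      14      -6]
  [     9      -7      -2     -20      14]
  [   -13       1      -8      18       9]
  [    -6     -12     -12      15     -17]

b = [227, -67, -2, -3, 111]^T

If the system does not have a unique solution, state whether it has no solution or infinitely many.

no solution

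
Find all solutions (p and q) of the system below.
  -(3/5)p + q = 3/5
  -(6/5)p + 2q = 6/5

infinitely many solutions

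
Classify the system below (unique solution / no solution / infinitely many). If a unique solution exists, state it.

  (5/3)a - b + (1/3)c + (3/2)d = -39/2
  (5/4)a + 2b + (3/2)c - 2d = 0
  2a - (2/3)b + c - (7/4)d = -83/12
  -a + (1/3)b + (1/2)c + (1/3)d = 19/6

a = -6, b = 1, c = -3, d = -5

Row-reduce the augmented matrix:
R1 ← R1 / (5/3).
R2 ← R2 − 5/4·R1.
R3 ← R3 − 2·R1.
R4 ← R4 + 1·R1.
R2 ← R2 / (11/4).
R1 ← R1 + 3/5·R2.
R3 ← R3 − 8/15·R2.
R4 ← R4 + 4/15·R2.
R3 ← R3 / (59/165).
R1 ← R1 − 26/55·R3.
R2 ← R2 − 5/11·R3.
R4 ← R4 − 271/330·R3.
R4 ← R4 / (10891/1416).
R1 ← R1 − 485/118·R4.
R2 ← R2 − 615/236·R4.
R3 ← R3 + 1943/236·R4.
Reading off the reduced rows gives a = -6, b = 1, c = -3, d = -5.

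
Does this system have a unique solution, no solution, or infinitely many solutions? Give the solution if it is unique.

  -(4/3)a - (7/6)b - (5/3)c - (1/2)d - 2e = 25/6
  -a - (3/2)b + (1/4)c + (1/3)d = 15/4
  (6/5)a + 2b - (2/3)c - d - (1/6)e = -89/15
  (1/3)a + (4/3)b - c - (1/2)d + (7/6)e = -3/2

infinitely many solutions

Row-reduce:
R1 ← R1 / (-4/3).
R2 ← R2 + 1·R1.
R3 ← R3 − 6/5·R1.
R4 ← R4 − 1/3·R1.
R2 ← R2 / (-5/8).
R1 ← R1 − 7/8·R2.
R3 ← R3 − 19/20·R2.
R4 ← R4 − 25/24·R2.
R3 ← R3 / (17/150).
R1 ← R1 − 67/20·R3.
R2 ← R2 + 12/5·R3.
R4 ← R4 − 13/12·R3.
R4 ← R4 / (631/153).
R1 ← R1 − 1265/102·R4.
R2 ← R2 + 461/51·R4.
R3 ← R3 + 56/17·R4.
Rank is 4 with 5 unknowns, leaving e free.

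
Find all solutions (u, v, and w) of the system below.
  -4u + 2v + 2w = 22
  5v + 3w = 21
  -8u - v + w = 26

no solution

Row-reduce:
R1 ← R1 / (-4).
R3 ← R3 + 8·R1.
R2 ← R2 / (5).
R1 ← R1 + 1/2·R2.
R3 ← R3 + 5·R2.
Row 3 reduces to 0 = 3, a contradiction. The system is inconsistent.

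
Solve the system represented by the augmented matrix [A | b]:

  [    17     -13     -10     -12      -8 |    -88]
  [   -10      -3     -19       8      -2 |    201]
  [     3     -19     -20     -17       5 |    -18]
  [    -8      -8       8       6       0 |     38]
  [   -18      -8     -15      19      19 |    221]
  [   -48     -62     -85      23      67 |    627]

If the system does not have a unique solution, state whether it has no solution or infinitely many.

x_1 = -6, x_2 = 0, x_3 = -5, x_4 = 5, x_5 = -3

Row-reduce the augmented matrix:
R1 ← R1 / (17).
R2 ← R2 + 10·R1.
R3 ← R3 − 3·R1.
R4 ← R4 + 8·R1.
R5 ← R5 + 18·R1.
R6 ← R6 + 48·R1.
R2 ← R2 / (-181/17).
R1 ← R1 + 13/17·R2.
R3 ← R3 + 284/17·R2.
R4 ← R4 + 240/17·R2.
R5 ← R5 + 370/17·R2.
R6 ← R6 + 1678/17·R2.
R3 ← R3 / (3766/181).
R1 ← R1 − 217/181·R3.
R2 ← R2 − 423/181·R3.
R4 ← R4 − 6568/181·R3.
R5 ← R5 − 4575/181·R3.
R6 ← R6 − 21257/181·R3.
R4 ← R4 / (7434/269).
R1 ← R1 − 91/538·R4.
R2 ← R2 − 941/538·R4.
R3 ← R3 + 423/538·R4.
R5 ← R5 − 13043/538·R4.
R6 ← R6 − 39129/538·R4.
R5 ← R5 / (1304917/52038).
R1 ← R1 + 6061/7434·R5.
R2 ← R2 − 14179/52038·R5.
R3 ← R3 − 691/5782·R5.
R4 ← R4 + 22978/26019·R5.
R6 ← R6 − 1304917/17346·R5.
R6 reduces to 0 = 0, so the extra equation is consistent.
Reading off the reduced rows gives x_1 = -6, x_2 = 0, x_3 = -5, x_4 = 5, x_5 = -3.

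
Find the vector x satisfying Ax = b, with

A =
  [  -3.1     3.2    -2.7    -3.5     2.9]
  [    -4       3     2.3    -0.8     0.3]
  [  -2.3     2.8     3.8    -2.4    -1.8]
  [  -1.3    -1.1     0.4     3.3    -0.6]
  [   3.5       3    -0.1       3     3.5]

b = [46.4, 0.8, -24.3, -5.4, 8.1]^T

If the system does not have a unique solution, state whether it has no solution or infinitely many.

Row-reduce the augmented matrix:
R1 ← R1 / (-31/10).
R2 ← R2 + 4·R1.
R3 ← R3 + 23/10·R1.
R4 ← R4 + 13/10·R1.
R5 ← R5 − 7/2·R1.
R2 ← R2 / (-35/31).
R1 ← R1 + 32/31·R2.
R3 ← R3 − 66/155·R2.
R4 ← R4 + 757/310·R2.
R5 ← R5 − 205/31·R2.
R3 ← R3 / (13973/1750).
R1 ← R1 + 773/175·R3.
R2 ← R2 + 1793/350·R3.
R4 ← R4 + 38421/3500·R3.
R5 ← R5 − 2151/70·R3.
R4 ← R4 / (-299677/279460).
R1 ← R1 + 19344/13973·R4.
R2 ← R2 + 63325/27946·R4.
R3 ← R3 − 2797/13973·R4.
R5 ← R5 − 1024451/69865·R4.
R5 ← R5 / (-22345068/1498385).
R1 ← R1 − 13136/9667·R5.
R2 ← R2 − 910566/299677·R5.
R3 ← R3 + 285931/299677·R5.
R4 ← R4 − 444112/299677·R5.
Reading off the reduced rows gives x_1 = -3, x_2 = 0, x_3 = -6, x_4 = -1, x_5 = 6.

x_1 = -3, x_2 = 0, x_3 = -6, x_4 = -1, x_5 = 6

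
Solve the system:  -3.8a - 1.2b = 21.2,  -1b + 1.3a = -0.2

a = -4, b = -5

Row-reduce the augmented matrix:
R1 ← R1 / (-19/5).
R2 ← R2 − 13/10·R1.
R2 ← R2 / (-134/95).
R1 ← R1 − 6/19·R2.
Reading off the reduced rows gives a = -4, b = -5.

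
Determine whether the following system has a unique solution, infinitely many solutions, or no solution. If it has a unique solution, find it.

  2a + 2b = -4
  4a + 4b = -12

no solution

Row-reduce:
R1 ← R1 / (2).
R2 ← R2 − 4·R1.
Row 2 reduces to 0 = -4, a contradiction. The system is inconsistent.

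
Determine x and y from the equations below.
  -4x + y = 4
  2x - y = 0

From equation 1: y = 4 + 4·x.
Substitute into equation 2 and solve: x = -2.
Then y = -4.

x = -2, y = -4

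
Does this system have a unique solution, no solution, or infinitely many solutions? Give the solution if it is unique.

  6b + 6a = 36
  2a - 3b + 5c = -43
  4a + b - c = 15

Row-reduce the augmented matrix:
R1 ← R1 / (6).
R2 ← R2 − 2·R1.
R3 ← R3 − 4·R1.
R2 ← R2 / (-5).
R1 ← R1 − 1·R2.
R3 ← R3 + 3·R2.
R3 ← R3 / (-4).
R1 ← R1 − 1·R3.
R2 ← R2 + 1·R3.
Reading off the reduced rows gives a = 1, b = 5, c = -6.

a = 1, b = 5, c = -6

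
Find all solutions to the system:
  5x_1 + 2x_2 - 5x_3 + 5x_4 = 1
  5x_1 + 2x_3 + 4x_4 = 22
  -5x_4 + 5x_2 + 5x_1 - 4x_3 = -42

Row-reduce:
R1 ← R1 / (5).
R2 ← R2 − 5·R1.
R3 ← R3 − 5·R1.
R2 ← R2 / (-2).
R1 ← R1 − 2/5·R2.
R3 ← R3 − 3·R2.
R3 ← R3 / (23/2).
R1 ← R1 − 2/5·R3.
R2 ← R2 + 7/2·R3.
Rank is 3 with 4 unknowns, leaving x_4 free.

infinitely many solutions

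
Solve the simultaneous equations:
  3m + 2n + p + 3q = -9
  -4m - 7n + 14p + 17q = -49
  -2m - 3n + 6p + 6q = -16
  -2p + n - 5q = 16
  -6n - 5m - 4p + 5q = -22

no solution

Row-reduce:
R1 ← R1 / (3).
R2 ← R2 + 4·R1.
R3 ← R3 + 2·R1.
R5 ← R5 + 5·R1.
R2 ← R2 / (-13/3).
R1 ← R1 − 2/3·R2.
R3 ← R3 + 5/3·R2.
R4 ← R4 − 1·R2.
R5 ← R5 + 8/3·R2.
R3 ← R3 / (10/13).
R1 ← R1 − 35/13·R3.
R2 ← R2 + 46/13·R3.
R4 ← R4 − 20/13·R3.
R5 ← R5 + 153/13·R3.
Swap R4 and R5.
R4 ← R4 / (-41/10).
R1 ← R1 − 9/2·R4.
R2 ← R2 + 26/5·R4.
R3 ← R3 + 1/10·R4.
Row 5 reduces to 0 = -1, a contradiction. The system is inconsistent.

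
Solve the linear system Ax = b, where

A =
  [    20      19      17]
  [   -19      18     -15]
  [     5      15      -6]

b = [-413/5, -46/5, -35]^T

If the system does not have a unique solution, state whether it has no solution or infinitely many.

Row-reduce the augmented matrix:
R1 ← R1 / (20).
R2 ← R2 + 19·R1.
R3 ← R3 − 5·R1.
R2 ← R2 / (721/20).
R1 ← R1 − 19/20·R2.
R3 ← R3 − 41/4·R2.
R3 ← R3 / (-7626/721).
R1 ← R1 − 591/721·R3.
R2 ← R2 − 23/721·R3.
Reading off the reduced rows gives x_1 = -1, x_2 = -12/5, x_3 = -1.

x_1 = -1, x_2 = -12/5, x_3 = -1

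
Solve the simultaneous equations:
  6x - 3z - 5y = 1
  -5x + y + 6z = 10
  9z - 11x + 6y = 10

no solution

Row-reduce:
R1 ← R1 / (6).
R2 ← R2 + 5·R1.
R3 ← R3 + 11·R1.
R2 ← R2 / (-19/6).
R1 ← R1 + 5/6·R2.
R3 ← R3 + 19/6·R2.
Row 3 reduces to 0 = 1, a contradiction. The system is inconsistent.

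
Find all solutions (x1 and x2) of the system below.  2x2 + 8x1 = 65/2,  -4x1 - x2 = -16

no solution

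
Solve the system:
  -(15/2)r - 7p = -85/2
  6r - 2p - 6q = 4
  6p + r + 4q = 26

Row-reduce:
R1 ← R1 / (-7).
R2 ← R2 + 2·R1.
R3 ← R3 − 6·R1.
R2 ← R2 / (-6).
R3 ← R3 − 4·R2.
Row 3 reduces to 0 = 1/3, a contradiction. The system is inconsistent.

no solution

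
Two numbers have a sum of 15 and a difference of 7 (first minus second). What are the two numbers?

first number: 11, second number: 4

Let x = first number, y = second number.
  x + y = 15
  -y + x = 7
Row-reduce the augmented matrix:
R2 ← R2 − 1·R1.
R2 ← R2 / (-2).
R1 ← R1 − 1·R2.
Reading off the reduced rows gives x = 11, y = 4.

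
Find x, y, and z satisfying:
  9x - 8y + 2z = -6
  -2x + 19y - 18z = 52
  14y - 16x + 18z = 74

x = 4, y = 6, z = 3

Row-reduce the augmented matrix:
R1 ← R1 / (9).
R2 ← R2 + 2·R1.
R3 ← R3 + 16·R1.
R2 ← R2 / (155/9).
R1 ← R1 + 8/9·R2.
R3 ← R3 + 2/9·R2.
R3 ← R3 / (3306/155).
R1 ← R1 + 106/155·R3.
R2 ← R2 + 158/155·R3.
Reading off the reduced rows gives x = 4, y = 6, z = 3.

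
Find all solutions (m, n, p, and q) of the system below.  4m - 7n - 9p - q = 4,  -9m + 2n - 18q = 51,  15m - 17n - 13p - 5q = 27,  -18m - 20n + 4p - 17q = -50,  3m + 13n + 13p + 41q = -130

no solution

Row-reduce:
R1 ← R1 / (4).
R2 ← R2 + 9·R1.
R3 ← R3 − 15·R1.
R4 ← R4 + 18·R1.
R5 ← R5 − 3·R1.
R2 ← R2 / (-55/4).
R1 ← R1 + 7/4·R2.
R3 ← R3 − 37/4·R2.
R4 ← R4 + 103/2·R2.
R5 ← R5 − 73/4·R2.
R3 ← R3 / (392/55).
R1 ← R1 − 18/55·R3.
R2 ← R2 − 81/55·R3.
R4 ← R4 − 2164/55·R3.
R5 ← R5 + 392/55·R3.
R4 ← R4 / (6686/49).
R1 ← R1 − 295/98·R4.
R2 ← R2 − 891/196·R4.
R3 ← R3 + 409/196·R4.
Row 5 reduces to 0 = -1, a contradiction. The system is inconsistent.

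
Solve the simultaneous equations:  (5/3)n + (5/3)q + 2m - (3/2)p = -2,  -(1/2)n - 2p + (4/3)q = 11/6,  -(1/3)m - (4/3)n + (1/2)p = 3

infinitely many solutions

Row-reduce:
R1 ← R1 / (2).
R3 ← R3 + 1/3·R1.
R2 ← R2 / (-1/2).
R1 ← R1 − 5/6·R2.
R3 ← R3 + 19/18·R2.
R3 ← R3 / (161/36).
R1 ← R1 + 49/12·R3.
R2 ← R2 − 4·R3.
Rank is 3 with 4 unknowns, leaving q free.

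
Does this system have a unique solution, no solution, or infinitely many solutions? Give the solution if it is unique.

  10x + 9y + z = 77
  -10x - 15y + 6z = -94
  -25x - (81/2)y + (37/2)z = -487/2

Row-reduce:
R1 ← R1 / (10).
R2 ← R2 + 10·R1.
R3 ← R3 + 25·R1.
R2 ← R2 / (-6).
R1 ← R1 − 9/10·R2.
R3 ← R3 + 18·R2.
Rank is 2 with 3 unknowns, leaving z free.

infinitely many solutions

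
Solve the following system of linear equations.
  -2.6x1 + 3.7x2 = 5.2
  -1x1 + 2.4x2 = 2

Row-reduce the augmented matrix:
R1 ← R1 / (-13/5).
R2 ← R2 + 1·R1.
R2 ← R2 / (127/130).
R1 ← R1 + 37/26·R2.
Reading off the reduced rows gives x1 = -2, x2 = 0.

x1 = -2, x2 = 0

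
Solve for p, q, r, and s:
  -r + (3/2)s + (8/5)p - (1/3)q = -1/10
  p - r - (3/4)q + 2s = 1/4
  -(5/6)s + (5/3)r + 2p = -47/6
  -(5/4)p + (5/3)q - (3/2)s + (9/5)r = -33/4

p = -1, q = -3, r = -5, s = -3

Row-reduce the augmented matrix:
R1 ← R1 / (8/5).
R2 ← R2 − 1·R1.
R3 ← R3 − 2·R1.
R4 ← R4 + 5/4·R1.
R2 ← R2 / (-13/24).
R1 ← R1 + 5/24·R2.
R3 ← R3 − 5/12·R2.
R4 ← R4 − 45/32·R2.
R3 ← R3 / (205/78).
R1 ← R1 + 25/52·R3.
R2 ← R2 − 9/13·R3.
R4 ← R4 − 47/1040·R3.
R4 ← R4 / (4039/1640).
R1 ← R1 − 15/82·R4.
R2 ← R2 + 60/41·R4.
R3 ← R3 + 59/82·R4.
Reading off the reduced rows gives p = -1, q = -3, r = -5, s = -3.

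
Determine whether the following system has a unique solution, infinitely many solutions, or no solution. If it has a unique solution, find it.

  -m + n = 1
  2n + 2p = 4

Row-reduce:
R1 ← R1 / (-1).
R2 ← R2 / (2).
R1 ← R1 + 1·R2.
Rank is 2 with 3 unknowns, leaving p free.

infinitely many solutions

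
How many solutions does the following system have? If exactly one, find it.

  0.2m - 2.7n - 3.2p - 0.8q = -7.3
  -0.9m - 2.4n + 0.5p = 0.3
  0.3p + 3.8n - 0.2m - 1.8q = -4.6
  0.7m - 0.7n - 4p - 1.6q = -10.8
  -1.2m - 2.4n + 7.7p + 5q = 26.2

m = -3, n = 1, p = 0, q = 5

Row-reduce the augmented matrix:
R1 ← R1 / (1/5).
R2 ← R2 + 9/10·R1.
R3 ← R3 + 1/5·R1.
R4 ← R4 − 7/10·R1.
R5 ← R5 + 6/5·R1.
R2 ← R2 / (-291/20).
R1 ← R1 + 27/2·R2.
R3 ← R3 − 11/10·R2.
R4 ← R4 − 35/4·R2.
R5 ← R5 + 93/5·R2.
R3 ← R3 / (-11497/2910).
R1 ← R1 + 301/97·R3.
R2 ← R2 − 278/291·R3.
R4 ← R4 + 3373/2910·R3.
R5 ← R5 − 6081/970·R3.
R4 ← R4 / (-7031/57485).
R1 ← R1 − 18350/11497·R4.
R2 ← R2 + 5140/11497·R4.
R3 ← R3 − 8358/11497·R4.
R5 ← R5 − 14062/57485·R4.
R5 reduces to 0 = 0, so the extra equation is consistent.
Reading off the reduced rows gives m = -3, n = 1, p = 0, q = 5.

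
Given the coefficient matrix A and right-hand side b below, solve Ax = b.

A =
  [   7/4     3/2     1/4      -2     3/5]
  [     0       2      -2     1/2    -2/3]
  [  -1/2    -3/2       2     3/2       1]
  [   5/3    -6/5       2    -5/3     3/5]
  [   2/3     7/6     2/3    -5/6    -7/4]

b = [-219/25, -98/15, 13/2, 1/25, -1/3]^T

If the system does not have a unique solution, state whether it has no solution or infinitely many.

Row-reduce the augmented matrix:
R1 ← R1 / (7/4).
R3 ← R3 + 1/2·R1.
R4 ← R4 − 5/3·R1.
R5 ← R5 − 2/3·R1.
R2 ← R2 / (2).
R1 ← R1 − 6/7·R2.
R3 ← R3 + 15/14·R2.
R4 ← R4 + 92/35·R2.
R5 ← R5 − 25/42·R2.
R1 ← R1 − 1·R3.
R2 ← R2 + 1·R3.
R4 ← R4 + 13/15·R3.
R5 ← R5 − 7/6·R3.
R4 ← R4 / (541/280).
R1 ← R1 + 143/56·R4.
R2 ← R2 − 81/56·R4.
R3 ← R3 − 67/56·R4.
R5 ← R5 + 181/112·R4.
R5 ← R5 / (-277421/97380).
R1 ← R1 + 3029/8115·R5.
R2 ← R2 − 953/1623·R5.
R3 ← R3 − 7321/8115·R5.
R4 ← R4 + 596/8115·R5.
Reading off the reduced rows gives x_1 = -3, x_2 = -2, x_3 = 9/5, x_4 = 0, x_5 = -8/5.

x_1 = -3, x_2 = -2, x_3 = 9/5, x_4 = 0, x_5 = -8/5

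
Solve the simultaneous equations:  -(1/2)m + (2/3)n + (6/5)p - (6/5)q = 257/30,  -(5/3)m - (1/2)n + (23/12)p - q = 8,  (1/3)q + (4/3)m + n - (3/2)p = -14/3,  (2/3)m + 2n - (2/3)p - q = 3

no solution

Row-reduce:
R1 ← R1 / (-1/2).
R2 ← R2 + 5/3·R1.
R3 ← R3 − 4/3·R1.
R4 ← R4 − 2/3·R1.
R2 ← R2 / (-49/18).
R1 ← R1 + 4/3·R2.
R3 ← R3 − 25/9·R2.
R4 ← R4 − 26/9·R2.
R3 ← R3 / (-313/735).
R1 ← R1 + 338/245·R3.
R2 ← R2 − 75/98·R3.
R4 ← R4 + 313/245·R3.
Row 4 reduces to 0 = 1, a contradiction. The system is inconsistent.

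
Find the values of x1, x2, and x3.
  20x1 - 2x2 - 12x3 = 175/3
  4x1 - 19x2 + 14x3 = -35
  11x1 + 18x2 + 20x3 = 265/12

x1 = 9/4, x2 = 4/3, x3 = -4/3

Row-reduce the augmented matrix:
R1 ← R1 / (20).
R2 ← R2 − 4·R1.
R3 ← R3 − 11·R1.
R2 ← R2 / (-93/5).
R1 ← R1 + 1/10·R2.
R3 ← R3 − 191/10·R2.
R3 ← R3 / (4040/93).
R1 ← R1 + 64/93·R3.
R2 ← R2 + 82/93·R3.
Reading off the reduced rows gives x1 = 9/4, x2 = 4/3, x3 = -4/3.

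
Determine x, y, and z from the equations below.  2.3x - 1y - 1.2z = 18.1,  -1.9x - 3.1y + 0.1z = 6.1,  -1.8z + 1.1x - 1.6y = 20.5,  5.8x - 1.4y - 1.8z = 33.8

x = 3, y = -4, z = -6

Row-reduce the augmented matrix:
R1 ← R1 / (23/10).
R2 ← R2 + 19/10·R1.
R3 ← R3 − 11/10·R1.
R4 ← R4 − 29/5·R1.
R2 ← R2 / (-903/230).
R1 ← R1 + 10/23·R2.
R3 ← R3 + 129/115·R2.
R4 ← R4 − 129/115·R2.
R3 ← R3 / (-34/35).
R1 ← R1 + 382/903·R3.
R2 ← R2 − 205/903·R3.
R4 ← R4 − 34/35·R3.
R4 reduces to 0 = 0, so the extra equation is consistent.
Reading off the reduced rows gives x = 3, y = -4, z = -6.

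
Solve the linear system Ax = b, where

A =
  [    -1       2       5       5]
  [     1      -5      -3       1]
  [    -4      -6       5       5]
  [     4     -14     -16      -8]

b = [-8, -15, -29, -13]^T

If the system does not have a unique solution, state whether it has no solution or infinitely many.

no solution

Row-reduce:
R1 ← R1 / (-1).
R2 ← R2 − 1·R1.
R3 ← R3 + 4·R1.
R4 ← R4 − 4·R1.
R2 ← R2 / (-3).
R1 ← R1 + 2·R2.
R3 ← R3 + 14·R2.
R4 ← R4 + 6·R2.
R3 ← R3 / (-73/3).
R1 ← R1 + 19/3·R3.
R2 ← R2 + 2/3·R3.
Row 4 reduces to 0 = 1, a contradiction. The system is inconsistent.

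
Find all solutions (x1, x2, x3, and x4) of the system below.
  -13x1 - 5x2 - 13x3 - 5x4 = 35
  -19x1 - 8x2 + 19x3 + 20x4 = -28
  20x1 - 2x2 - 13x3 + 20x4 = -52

Row-reduce:
R1 ← R1 / (-13).
R2 ← R2 + 19·R1.
R3 ← R3 − 20·R1.
R2 ← R2 / (-9/13).
R1 ← R1 − 5/13·R2.
R3 ← R3 + 126/13·R2.
R3 ← R3 / (-565).
R1 ← R1 − 199/9·R3.
R2 ← R2 + 494/9·R3.
Rank is 3 with 4 unknowns, leaving x4 free.

infinitely many solutions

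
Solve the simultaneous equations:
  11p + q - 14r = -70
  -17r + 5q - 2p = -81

infinitely many solutions

Row-reduce:
R1 ← R1 / (11).
R2 ← R2 + 2·R1.
R2 ← R2 / (57/11).
R1 ← R1 − 1/11·R2.
Rank is 2 with 3 unknowns, leaving r free.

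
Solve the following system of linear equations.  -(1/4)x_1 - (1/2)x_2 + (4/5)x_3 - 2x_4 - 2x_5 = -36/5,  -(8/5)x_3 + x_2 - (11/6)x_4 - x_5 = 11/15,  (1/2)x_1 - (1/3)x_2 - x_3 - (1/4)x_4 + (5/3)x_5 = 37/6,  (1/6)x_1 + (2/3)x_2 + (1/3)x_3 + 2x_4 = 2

Row-reduce:
R1 ← R1 / (-1/4).
R3 ← R3 − 1/2·R1.
R4 ← R4 − 1/6·R1.
R1 ← R1 − 2·R2.
R3 ← R3 + 4/3·R2.
R4 ← R4 − 1/3·R2.
R3 ← R3 / (-23/15).
R2 ← R2 + 8/5·R3.
R4 ← R4 − 7/5·R3.
R4 ← R4 / (-4003/828).
R1 ← R1 − 35/3·R4.
R2 ← R2 − 237/46·R4.
R3 ← R3 − 1205/276·R4.
Rank is 4 with 5 unknowns, leaving x_5 free.

infinitely many solutions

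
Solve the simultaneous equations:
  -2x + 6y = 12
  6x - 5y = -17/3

x = 1, y = 7/3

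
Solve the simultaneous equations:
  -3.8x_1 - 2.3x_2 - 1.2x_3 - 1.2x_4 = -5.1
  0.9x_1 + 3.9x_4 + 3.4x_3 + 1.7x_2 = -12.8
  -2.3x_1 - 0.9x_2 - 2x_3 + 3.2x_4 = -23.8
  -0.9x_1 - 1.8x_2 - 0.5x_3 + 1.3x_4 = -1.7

x_1 = 5, x_2 = -5, x_3 = 2, x_4 = -4

Row-reduce the augmented matrix:
R1 ← R1 / (-19/5).
R2 ← R2 − 9/10·R1.
R3 ← R3 + 23/10·R1.
R4 ← R4 + 9/10·R1.
R2 ← R2 / (439/380).
R1 ← R1 − 23/38·R2.
R3 ← R3 − 187/380·R2.
R4 ← R4 + 477/380·R2.
R3 ← R3 / (-5709/2195).
R1 ← R1 + 578/439·R3.
R2 ← R2 − 1184/439·R3.
R4 ← R4 − 2783/878·R3.
R4 ← R4 / (87409/10380).
R1 ← R1 + 15908/5709·R4.
R2 ← R2 − 31994/5709·R4.
R3 ← R3 + 10475/11418·R4.
Reading off the reduced rows gives x_1 = 5, x_2 = -5, x_3 = 2, x_4 = -4.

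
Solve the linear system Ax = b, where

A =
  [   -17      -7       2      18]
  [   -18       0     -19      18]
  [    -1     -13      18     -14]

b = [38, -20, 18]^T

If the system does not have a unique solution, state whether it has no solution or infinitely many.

Row-reduce:
R1 ← R1 / (-17).
R2 ← R2 + 18·R1.
R3 ← R3 + 1·R1.
R2 ← R2 / (126/17).
R1 ← R1 − 7/17·R2.
R3 ← R3 + 214/17·R2.
R3 ← R3 / (-1133/63).
R1 ← R1 − 19/18·R3.
R2 ← R2 + 359/126·R3.
Rank is 3 with 4 unknowns, leaving x_4 free.

infinitely many solutions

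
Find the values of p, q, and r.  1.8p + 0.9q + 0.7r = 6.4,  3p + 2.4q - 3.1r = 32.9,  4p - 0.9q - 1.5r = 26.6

p = 5, q = 1, r = -5

Row-reduce the augmented matrix:
R1 ← R1 / (9/5).
R2 ← R2 − 3·R1.
R3 ← R3 − 4·R1.
R2 ← R2 / (9/10).
R1 ← R1 − 1/2·R2.
R3 ← R3 + 29/10·R2.
R3 ← R3 / (-4537/270).
R1 ← R1 − 149/54·R3.
R2 ← R2 + 128/27·R3.
Reading off the reduced rows gives p = 5, q = 1, r = -5.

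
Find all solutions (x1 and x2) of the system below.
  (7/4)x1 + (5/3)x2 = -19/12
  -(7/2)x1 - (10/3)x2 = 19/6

Row-reduce:
R1 ← R1 / (7/4).
R2 ← R2 + 7/2·R1.
Rank is 1 with 2 unknowns, leaving x2 free.

infinitely many solutions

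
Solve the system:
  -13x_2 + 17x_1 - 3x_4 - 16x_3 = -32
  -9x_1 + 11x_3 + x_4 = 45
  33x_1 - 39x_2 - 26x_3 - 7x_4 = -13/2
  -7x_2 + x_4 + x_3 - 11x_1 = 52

no solution

Row-reduce:
R1 ← R1 / (17).
R2 ← R2 + 9·R1.
R3 ← R3 − 33·R1.
R4 ← R4 + 11·R1.
R2 ← R2 / (-117/17).
R1 ← R1 + 13/17·R2.
R3 ← R3 + 234/17·R2.
R4 ← R4 + 262/17·R2.
Swap R3 and R4.
R3 ← R3 / (-1757/117).
R1 ← R1 + 11/9·R3.
R2 ← R2 + 43/117·R3.
Row 4 reduces to 0 = -1/2, a contradiction. The system is inconsistent.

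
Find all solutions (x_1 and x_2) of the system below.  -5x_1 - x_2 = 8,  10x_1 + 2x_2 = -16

Row-reduce:
R1 ← R1 / (-5).
R2 ← R2 − 10·R1.
Rank is 1 with 2 unknowns, leaving x_2 free.

infinitely many solutions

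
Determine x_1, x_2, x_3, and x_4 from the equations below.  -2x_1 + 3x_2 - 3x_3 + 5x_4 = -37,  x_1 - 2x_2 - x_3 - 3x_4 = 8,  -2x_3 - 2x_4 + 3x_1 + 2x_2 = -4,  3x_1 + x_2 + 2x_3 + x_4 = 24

x_1 = 6, x_2 = -5, x_3 = 5, x_4 = 1

Row-reduce the augmented matrix:
R1 ← R1 / (-2).
R2 ← R2 − 1·R1.
R3 ← R3 − 3·R1.
R4 ← R4 − 3·R1.
R2 ← R2 / (-1/2).
R1 ← R1 + 3/2·R2.
R3 ← R3 − 13/2·R2.
R4 ← R4 − 11/2·R2.
R3 ← R3 / (-39).
R1 ← R1 − 9·R3.
R2 ← R2 − 5·R3.
R4 ← R4 + 30·R3.
R4 ← R4 / (49/13).
R1 ← R1 + 16/13·R4.
R2 ← R2 − 34/39·R4.
R3 ← R3 − 1/39·R4.
Reading off the reduced rows gives x_1 = 6, x_2 = -5, x_3 = 5, x_4 = 1.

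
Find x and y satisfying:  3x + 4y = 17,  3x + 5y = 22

Row-reduce the augmented matrix:
R1 ← R1 / (3).
R2 ← R2 − 3·R1.
R1 ← R1 − 4/3·R2.
Reading off the reduced rows gives x = -1, y = 5.

x = -1, y = 5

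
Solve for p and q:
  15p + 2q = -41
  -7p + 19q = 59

Row-reduce the augmented matrix:
R1 ← R1 / (15).
R2 ← R2 + 7·R1.
R2 ← R2 / (299/15).
R1 ← R1 − 2/15·R2.
Reading off the reduced rows gives p = -3, q = 2.

p = -3, q = 2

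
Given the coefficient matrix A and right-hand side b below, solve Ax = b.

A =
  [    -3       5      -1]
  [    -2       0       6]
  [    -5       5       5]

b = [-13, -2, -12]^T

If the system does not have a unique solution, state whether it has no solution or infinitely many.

no solution

Row-reduce:
R1 ← R1 / (-3).
R2 ← R2 + 2·R1.
R3 ← R3 + 5·R1.
R2 ← R2 / (-10/3).
R1 ← R1 + 5/3·R2.
R3 ← R3 + 10/3·R2.
Row 3 reduces to 0 = 3, a contradiction. The system is inconsistent.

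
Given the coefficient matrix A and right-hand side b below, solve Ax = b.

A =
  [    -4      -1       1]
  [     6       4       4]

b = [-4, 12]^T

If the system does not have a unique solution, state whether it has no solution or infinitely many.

infinitely many solutions

Row-reduce:
R1 ← R1 / (-4).
R2 ← R2 − 6·R1.
R2 ← R2 / (5/2).
R1 ← R1 − 1/4·R2.
Rank is 2 with 3 unknowns, leaving x_3 free.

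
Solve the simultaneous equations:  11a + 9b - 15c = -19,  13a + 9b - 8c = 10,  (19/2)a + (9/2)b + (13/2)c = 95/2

Row-reduce:
R1 ← R1 / (11).
R2 ← R2 − 13·R1.
R3 ← R3 − 19/2·R1.
R2 ← R2 / (-18/11).
R1 ← R1 − 9/11·R2.
R3 ← R3 + 36/11·R2.
Row 3 reduces to 0 = -1, a contradiction. The system is inconsistent.

no solution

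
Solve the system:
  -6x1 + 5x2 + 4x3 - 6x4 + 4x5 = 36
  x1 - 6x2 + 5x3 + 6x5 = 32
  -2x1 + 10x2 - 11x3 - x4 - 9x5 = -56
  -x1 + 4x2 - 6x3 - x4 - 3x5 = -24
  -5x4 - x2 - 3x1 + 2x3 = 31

Row-reduce:
R1 ← R1 / (-6).
R2 ← R2 − 1·R1.
R3 ← R3 + 2·R1.
R4 ← R4 + 1·R1.
R5 ← R5 + 3·R1.
R2 ← R2 / (-31/6).
R1 ← R1 + 5/6·R2.
R3 ← R3 − 25/3·R2.
R4 ← R4 − 19/6·R2.
R5 ← R5 + 7/2·R2.
R3 ← R3 / (-99/31).
R1 ← R1 + 49/31·R3.
R2 ← R2 + 34/31·R3.
R4 ← R4 + 99/31·R3.
R5 ← R5 + 119/31·R3.
Swap R4 and R5.
R4 ← R4 / (-58/99).
R1 ← R1 − 145/99·R4.
R2 ← R2 − 40/99·R4.
R3 ← R3 − 19/99·R4.
Rank is 4 with 5 unknowns, leaving x5 free.

infinitely many solutions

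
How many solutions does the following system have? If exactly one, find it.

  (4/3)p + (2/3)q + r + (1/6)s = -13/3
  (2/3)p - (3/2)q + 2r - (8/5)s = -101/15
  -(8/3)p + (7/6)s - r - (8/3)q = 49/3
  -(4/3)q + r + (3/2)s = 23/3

infinitely many solutions

Row-reduce:
R1 ← R1 / (4/3).
R2 ← R2 − 2/3·R1.
R3 ← R3 + 8/3·R1.
R2 ← R2 / (-11/6).
R1 ← R1 − 1/2·R2.
R3 ← R3 + 4/3·R2.
R4 ← R4 + 4/3·R2.
R3 ← R3 / (-1/11).
R1 ← R1 − 51/44·R3.
R2 ← R2 + 9/11·R3.
R4 ← R4 + 1/11·R3.
Rank is 3 with 4 unknowns, leaving s free.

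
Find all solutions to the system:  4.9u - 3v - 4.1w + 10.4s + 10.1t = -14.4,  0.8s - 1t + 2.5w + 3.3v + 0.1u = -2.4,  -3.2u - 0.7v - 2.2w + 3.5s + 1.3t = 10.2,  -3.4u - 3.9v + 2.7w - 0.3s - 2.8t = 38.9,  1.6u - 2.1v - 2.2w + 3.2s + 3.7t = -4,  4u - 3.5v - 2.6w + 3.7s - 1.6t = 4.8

Row-reduce the augmented matrix:
R1 ← R1 / (49/10).
R2 ← R2 − 1/10·R1.
R3 ← R3 + 16/5·R1.
R4 ← R4 + 17/5·R1.
R5 ← R5 − 8/5·R1.
R6 ← R6 − 4·R1.
R2 ← R2 / (1647/490).
R1 ← R1 + 30/49·R2.
R3 ← R3 + 1303/490·R2.
R4 ← R4 + 2931/490·R2.
R5 ← R5 + 549/490·R2.
R6 ← R6 + 103/98·R2.
R3 ← R3 / (-7778/2745).
R1 ← R1 + 67/183·R3.
R2 ← R2 − 422/549·R3.
R4 ← R4 − 8149/1830·R3.
R6 ← R6 − 4268/2745·R3.
R4 ← R4 / (3868337/155560).
R1 ← R1 − 13061/15556·R4.
R2 ← R2 − 24057/7778·R4.
R3 ← R3 + 59055/15556·R4.
R6 ← R6 − 50423/38890·R4.
Swap R5 and R6.
R5 ← R5 / (-274235329/38683370).
R1 ← R1 − 1959842/3868337·R5.
R2 ← R2 + 31305/351667·R5.
R3 ← R3 + 1816865/3868337·R5.
R4 ← R4 − 2017766/3868337·R5.
R6 reduces to 0 = 0, so the extra equation is consistent.
Reading off the reduced rows gives u = -3, v = -4, w = 3, s = 2, t = -2.

u = -3, v = -4, w = 3, s = 2, t = -2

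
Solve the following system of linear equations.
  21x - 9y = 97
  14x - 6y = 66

no solution

Row-reduce:
R1 ← R1 / (21).
R2 ← R2 − 14·R1.
Row 2 reduces to 0 = 4/3, a contradiction. The system is inconsistent.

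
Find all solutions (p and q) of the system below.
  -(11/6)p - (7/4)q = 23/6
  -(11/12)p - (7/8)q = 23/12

infinitely many solutions

Row-reduce:
R1 ← R1 / (-11/6).
R2 ← R2 + 11/12·R1.
Rank is 1 with 2 unknowns, leaving q free.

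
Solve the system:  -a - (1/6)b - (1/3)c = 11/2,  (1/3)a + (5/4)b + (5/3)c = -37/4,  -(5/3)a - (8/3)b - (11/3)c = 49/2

no solution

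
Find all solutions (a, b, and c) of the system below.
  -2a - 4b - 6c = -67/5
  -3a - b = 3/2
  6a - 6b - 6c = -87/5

a = -1/2, b = 0, c = 12/5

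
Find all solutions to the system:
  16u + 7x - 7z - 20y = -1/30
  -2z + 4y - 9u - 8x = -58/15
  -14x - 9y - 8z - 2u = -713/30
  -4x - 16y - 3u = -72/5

x = 5/2, y = 1/2, z = -5/3, u = -6/5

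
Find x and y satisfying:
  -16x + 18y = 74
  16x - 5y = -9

x = 1, y = 5

Row-reduce the augmented matrix:
R1 ← R1 / (-16).
R2 ← R2 − 16·R1.
R2 ← R2 / (13).
R1 ← R1 + 9/8·R2.
Reading off the reduced rows gives x = 1, y = 5.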